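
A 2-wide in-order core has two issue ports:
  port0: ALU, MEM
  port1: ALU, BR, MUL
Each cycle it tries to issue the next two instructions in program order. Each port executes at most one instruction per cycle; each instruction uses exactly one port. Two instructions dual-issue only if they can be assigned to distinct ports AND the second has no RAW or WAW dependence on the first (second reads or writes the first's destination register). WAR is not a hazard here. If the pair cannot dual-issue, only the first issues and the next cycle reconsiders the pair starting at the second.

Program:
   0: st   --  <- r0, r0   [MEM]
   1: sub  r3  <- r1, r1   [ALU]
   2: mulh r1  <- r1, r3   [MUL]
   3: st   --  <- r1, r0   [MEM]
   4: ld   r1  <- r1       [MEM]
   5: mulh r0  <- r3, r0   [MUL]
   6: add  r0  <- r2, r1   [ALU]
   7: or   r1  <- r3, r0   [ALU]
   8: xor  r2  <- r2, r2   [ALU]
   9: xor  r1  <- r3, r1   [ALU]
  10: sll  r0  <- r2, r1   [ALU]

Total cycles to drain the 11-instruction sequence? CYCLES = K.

CYCLES = 8

[0] i0/i1  st.MEM/sub.ALU  -- 2-wide
[1] i2  mulh.MUL  -- RAW r1
[2] i3  st.MEM  -- no-port MEM/MEM
[3] i4/i5  ld.MEM/mulh.MUL  -- 2-wide
[4] i6  add.ALU  -- RAW r0
[5] i7/i8  or.ALU/xor.ALU  -- 2-wide
[6] i9  xor.ALU  -- RAW r1
[7] i10  sll.ALU  -- tail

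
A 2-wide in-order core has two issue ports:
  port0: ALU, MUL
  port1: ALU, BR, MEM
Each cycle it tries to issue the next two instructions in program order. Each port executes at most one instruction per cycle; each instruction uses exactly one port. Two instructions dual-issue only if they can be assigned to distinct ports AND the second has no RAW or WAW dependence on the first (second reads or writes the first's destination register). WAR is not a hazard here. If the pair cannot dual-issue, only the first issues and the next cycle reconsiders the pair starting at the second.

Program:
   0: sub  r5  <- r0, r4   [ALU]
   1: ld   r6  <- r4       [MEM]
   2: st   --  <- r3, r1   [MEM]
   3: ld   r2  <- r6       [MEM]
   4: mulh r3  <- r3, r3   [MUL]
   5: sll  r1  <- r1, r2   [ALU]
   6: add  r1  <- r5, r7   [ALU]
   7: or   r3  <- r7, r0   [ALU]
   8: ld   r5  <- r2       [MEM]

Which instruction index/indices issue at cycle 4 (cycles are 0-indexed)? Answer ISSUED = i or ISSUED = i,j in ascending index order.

ISSUED = 6,7

  cy0 -> i0,i1 (sub.ALU/ld.MEM) 2-wide
  cy1 -> i2 (st.MEM) no-port MEM/MEM
  cy2 -> i3,i4 (ld.MEM/mulh.MUL) 2-wide
  cy3 -> i5 (sll.ALU) WAW r1
  cy4 -> i6,i7 (add.ALU/or.ALU) 2-wide
  cy5 -> i8 (ld.MEM) tail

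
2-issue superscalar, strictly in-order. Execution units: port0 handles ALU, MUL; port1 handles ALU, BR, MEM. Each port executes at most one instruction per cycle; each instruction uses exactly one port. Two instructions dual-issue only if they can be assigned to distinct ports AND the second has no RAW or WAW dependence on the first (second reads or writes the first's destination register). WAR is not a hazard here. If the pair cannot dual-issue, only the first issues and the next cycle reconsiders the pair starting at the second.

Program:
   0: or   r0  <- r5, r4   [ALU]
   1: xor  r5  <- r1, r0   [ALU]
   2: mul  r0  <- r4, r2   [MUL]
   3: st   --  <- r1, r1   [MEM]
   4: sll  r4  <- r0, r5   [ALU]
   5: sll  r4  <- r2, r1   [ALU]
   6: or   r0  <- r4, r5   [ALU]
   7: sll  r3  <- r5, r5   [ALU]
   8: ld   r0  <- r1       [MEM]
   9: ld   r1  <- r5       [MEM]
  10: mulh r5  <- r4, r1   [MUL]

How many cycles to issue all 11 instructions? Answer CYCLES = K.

CYCLES = 8

  cy0 -> i0 (or.ALU) RAW r0
  cy1 -> i1,i2 (xor.ALU/mul.MUL) 2-wide
  cy2 -> i3,i4 (st.MEM/sll.ALU) 2-wide
  cy3 -> i5 (sll.ALU) RAW r4
  cy4 -> i6,i7 (or.ALU/sll.ALU) 2-wide
  cy5 -> i8 (ld.MEM) no-port MEM/MEM
  cy6 -> i9 (ld.MEM) RAW r1
  cy7 -> i10 (mulh.MUL) tail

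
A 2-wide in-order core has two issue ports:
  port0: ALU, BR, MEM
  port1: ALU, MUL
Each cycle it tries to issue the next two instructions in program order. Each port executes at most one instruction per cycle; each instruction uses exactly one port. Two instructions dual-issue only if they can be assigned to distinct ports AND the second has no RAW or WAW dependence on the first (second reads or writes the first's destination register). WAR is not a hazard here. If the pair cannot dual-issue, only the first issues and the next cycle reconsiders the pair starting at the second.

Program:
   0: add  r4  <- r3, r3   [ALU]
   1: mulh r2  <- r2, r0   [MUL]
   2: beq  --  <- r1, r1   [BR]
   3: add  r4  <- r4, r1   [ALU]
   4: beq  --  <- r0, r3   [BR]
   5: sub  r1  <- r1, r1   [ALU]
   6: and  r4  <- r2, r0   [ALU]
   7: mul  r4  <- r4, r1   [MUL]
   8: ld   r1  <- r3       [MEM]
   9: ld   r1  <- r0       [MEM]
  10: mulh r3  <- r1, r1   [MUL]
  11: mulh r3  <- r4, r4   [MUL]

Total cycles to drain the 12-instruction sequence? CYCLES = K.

0. add.ALU/mulh.MUL @i0+i1  | 2-wide
1. beq.BR/add.ALU @i2+i3  | 2-wide
2. beq.BR/sub.ALU @i4+i5  | 2-wide
3. and.ALU @i6  | RAW+WAW r4
4. mul.MUL/ld.MEM @i7+i8  | 2-wide
5. ld.MEM @i9  | RAW r1
6. mulh.MUL @i10  | no-port MUL/MUL
7. mulh.MUL @i11  | tail

CYCLES = 8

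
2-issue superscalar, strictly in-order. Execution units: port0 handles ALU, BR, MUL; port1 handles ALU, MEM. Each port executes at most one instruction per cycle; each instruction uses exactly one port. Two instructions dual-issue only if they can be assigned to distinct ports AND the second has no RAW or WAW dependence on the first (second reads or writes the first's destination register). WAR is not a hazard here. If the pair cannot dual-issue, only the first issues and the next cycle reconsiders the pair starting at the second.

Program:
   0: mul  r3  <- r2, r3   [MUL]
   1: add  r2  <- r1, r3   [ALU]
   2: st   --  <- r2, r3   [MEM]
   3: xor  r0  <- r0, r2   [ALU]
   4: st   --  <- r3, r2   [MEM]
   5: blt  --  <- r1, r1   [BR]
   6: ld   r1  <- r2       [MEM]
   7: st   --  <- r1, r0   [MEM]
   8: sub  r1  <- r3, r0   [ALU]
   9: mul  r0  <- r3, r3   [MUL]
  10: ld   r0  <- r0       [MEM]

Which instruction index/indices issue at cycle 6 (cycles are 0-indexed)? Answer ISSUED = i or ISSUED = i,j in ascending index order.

#0 head=0: mul.MUL i0 RAW r3
#1 head=1: add.ALU i1 RAW r2
#2 head=2: st.MEM xor.ALU i2&i3 pair
#3 head=4: st.MEM blt.BR i4&i5 pair
#4 head=6: ld.MEM i6 no-port MEM/MEM
#5 head=7: st.MEM sub.ALU i7&i8 pair
#6 head=9: mul.MUL i9 RAW+WAW r0
#7 head=10: ld.MEM i10 tail

ISSUED = 9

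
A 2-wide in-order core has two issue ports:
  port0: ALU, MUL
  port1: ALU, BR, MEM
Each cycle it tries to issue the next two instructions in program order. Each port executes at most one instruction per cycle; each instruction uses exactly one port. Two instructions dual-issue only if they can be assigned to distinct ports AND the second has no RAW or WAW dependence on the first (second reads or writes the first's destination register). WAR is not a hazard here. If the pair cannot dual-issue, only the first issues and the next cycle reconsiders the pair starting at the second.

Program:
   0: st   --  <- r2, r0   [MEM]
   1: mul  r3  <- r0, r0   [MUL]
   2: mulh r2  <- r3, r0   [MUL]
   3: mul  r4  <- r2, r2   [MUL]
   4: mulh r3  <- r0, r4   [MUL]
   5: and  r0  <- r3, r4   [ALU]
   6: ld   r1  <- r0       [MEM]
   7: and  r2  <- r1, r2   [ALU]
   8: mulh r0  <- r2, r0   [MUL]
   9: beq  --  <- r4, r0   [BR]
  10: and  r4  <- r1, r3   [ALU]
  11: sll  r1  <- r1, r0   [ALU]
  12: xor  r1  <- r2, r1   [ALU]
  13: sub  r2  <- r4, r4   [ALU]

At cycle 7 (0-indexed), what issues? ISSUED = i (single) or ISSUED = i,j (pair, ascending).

[0] i0&i1  st;mul  -- pair
[1] i2  mulh  -- no-port MUL/MUL
[2] i3  mul  -- no-port MUL/MUL
[3] i4  mulh  -- RAW r3
[4] i5  and  -- RAW r0
[5] i6  ld  -- RAW r1
[6] i7  and  -- RAW r2
[7] i8  mulh  -- RAW r0
[8] i9&i10  beq;and  -- pair
[9] i11  sll  -- RAW+WAW r1
[10] i12&i13  xor;sub  -- pair

ISSUED = 8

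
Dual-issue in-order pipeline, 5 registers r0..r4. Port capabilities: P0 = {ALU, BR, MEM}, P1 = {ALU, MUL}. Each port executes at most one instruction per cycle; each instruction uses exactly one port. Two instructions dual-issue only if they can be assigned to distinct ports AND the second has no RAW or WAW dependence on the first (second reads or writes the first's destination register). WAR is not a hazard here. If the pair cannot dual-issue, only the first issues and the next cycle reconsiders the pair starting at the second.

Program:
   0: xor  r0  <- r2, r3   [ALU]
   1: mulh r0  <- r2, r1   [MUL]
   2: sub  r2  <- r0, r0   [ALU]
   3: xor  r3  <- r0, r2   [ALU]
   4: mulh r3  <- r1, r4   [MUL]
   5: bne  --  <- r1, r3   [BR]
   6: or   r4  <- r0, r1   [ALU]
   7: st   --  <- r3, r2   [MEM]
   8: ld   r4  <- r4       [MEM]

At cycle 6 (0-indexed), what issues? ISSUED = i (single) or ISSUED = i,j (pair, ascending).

#0 head=0: xor i0 WAW r0
#1 head=1: mulh i1 RAW r0
#2 head=2: sub i2 RAW r2
#3 head=3: xor i3 WAW r3
#4 head=4: mulh i4 RAW r3
#5 head=5: bne or i5,i6 pair
#6 head=7: st i7 no-port MEM/MEM
#7 head=8: ld i8 tail

ISSUED = 7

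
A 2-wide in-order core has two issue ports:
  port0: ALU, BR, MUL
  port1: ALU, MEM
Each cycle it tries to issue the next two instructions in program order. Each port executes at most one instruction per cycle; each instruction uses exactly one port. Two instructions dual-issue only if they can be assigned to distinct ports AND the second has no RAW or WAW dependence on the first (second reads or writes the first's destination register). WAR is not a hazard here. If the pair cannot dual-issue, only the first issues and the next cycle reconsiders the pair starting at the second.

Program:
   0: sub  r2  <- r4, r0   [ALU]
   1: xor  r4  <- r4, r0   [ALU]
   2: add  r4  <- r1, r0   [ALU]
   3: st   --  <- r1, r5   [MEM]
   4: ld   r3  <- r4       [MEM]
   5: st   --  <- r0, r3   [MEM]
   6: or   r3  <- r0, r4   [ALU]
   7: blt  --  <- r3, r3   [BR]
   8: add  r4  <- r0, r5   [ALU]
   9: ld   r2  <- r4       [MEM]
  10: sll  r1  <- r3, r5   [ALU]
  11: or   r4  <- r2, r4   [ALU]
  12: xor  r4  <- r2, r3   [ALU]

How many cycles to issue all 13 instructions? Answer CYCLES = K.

CYCLES = 8

#0 head=0: sub.ALU xor.ALU i0,i1 2-wide
#1 head=2: add.ALU st.MEM i2,i3 2-wide
#2 head=4: ld.MEM i4 no-port MEM/MEM
#3 head=5: st.MEM or.ALU i5,i6 2-wide
#4 head=7: blt.BR add.ALU i7,i8 2-wide
#5 head=9: ld.MEM sll.ALU i9,i10 2-wide
#6 head=11: or.ALU i11 WAW r4
#7 head=12: xor.ALU i12 tail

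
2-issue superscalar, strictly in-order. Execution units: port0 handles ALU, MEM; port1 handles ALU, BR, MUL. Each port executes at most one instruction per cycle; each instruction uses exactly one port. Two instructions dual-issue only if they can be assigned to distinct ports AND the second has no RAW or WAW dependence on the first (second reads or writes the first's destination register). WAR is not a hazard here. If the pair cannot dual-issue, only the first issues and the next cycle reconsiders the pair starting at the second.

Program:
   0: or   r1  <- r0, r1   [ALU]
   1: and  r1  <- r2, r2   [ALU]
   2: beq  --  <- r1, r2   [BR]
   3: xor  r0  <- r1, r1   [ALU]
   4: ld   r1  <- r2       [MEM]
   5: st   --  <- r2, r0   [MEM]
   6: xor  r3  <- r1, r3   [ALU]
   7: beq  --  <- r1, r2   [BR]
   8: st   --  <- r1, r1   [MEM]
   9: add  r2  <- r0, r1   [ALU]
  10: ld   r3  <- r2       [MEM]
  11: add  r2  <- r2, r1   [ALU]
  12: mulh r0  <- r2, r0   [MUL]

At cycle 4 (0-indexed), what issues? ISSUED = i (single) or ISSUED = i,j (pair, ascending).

t=0 i0:or.ALU ; WAW r1
t=1 i1:and.ALU ; RAW r1
t=2 i2/i3:beq.BR+xor.ALU ; dual
t=3 i4:ld.MEM ; no-port MEM/MEM
t=4 i5/i6:st.MEM+xor.ALU ; dual
t=5 i7/i8:beq.BR+st.MEM ; dual
t=6 i9:add.ALU ; RAW r2
t=7 i10/i11:ld.MEM+add.ALU ; dual
t=8 i12:mulh.MUL ; tail

ISSUED = 5,6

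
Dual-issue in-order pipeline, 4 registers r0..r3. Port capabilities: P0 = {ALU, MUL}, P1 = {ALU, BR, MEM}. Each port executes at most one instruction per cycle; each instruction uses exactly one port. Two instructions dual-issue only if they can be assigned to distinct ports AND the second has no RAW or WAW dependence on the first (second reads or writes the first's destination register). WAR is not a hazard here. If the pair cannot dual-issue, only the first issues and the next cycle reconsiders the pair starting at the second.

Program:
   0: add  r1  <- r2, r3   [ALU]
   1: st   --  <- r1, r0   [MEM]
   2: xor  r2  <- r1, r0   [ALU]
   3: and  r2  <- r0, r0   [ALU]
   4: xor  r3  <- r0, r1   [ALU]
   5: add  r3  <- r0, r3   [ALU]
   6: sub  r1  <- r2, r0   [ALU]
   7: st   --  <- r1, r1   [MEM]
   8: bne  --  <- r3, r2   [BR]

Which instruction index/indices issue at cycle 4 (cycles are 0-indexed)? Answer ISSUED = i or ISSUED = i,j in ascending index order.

ISSUED = 7

c0: i0 add  RAW r1
c1: i1+i2 st xor  dual
c2: i3+i4 and xor  dual
c3: i5+i6 add sub  dual
c4: i7 st  no-port MEM/BR
c5: i8 bne  tail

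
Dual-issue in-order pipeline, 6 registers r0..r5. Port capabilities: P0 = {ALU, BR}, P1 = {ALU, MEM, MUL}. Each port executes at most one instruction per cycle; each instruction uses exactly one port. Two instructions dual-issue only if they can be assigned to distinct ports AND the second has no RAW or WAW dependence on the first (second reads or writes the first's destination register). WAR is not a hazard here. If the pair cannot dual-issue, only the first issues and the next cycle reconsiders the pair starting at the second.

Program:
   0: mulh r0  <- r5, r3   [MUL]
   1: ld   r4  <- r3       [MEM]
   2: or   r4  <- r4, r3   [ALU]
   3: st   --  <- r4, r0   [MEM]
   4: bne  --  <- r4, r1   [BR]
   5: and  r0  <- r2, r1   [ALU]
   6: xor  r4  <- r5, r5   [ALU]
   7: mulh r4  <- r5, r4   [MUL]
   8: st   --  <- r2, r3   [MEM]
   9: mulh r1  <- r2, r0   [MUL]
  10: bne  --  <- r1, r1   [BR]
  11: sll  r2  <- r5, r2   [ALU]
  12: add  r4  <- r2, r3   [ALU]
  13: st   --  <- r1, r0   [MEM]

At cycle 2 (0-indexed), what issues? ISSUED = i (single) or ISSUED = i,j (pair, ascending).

ISSUED = 2

t=0 i0:mulh ; no-port MUL/MEM
t=1 i1:ld ; RAW+WAW r4
t=2 i2:or ; RAW r4
t=3 i3,i4:st bne ; dual
t=4 i5,i6:and xor ; dual
t=5 i7:mulh ; no-port MUL/MEM
t=6 i8:st ; no-port MEM/MUL
t=7 i9:mulh ; RAW r1
t=8 i10,i11:bne sll ; dual
t=9 i12,i13:add st ; dual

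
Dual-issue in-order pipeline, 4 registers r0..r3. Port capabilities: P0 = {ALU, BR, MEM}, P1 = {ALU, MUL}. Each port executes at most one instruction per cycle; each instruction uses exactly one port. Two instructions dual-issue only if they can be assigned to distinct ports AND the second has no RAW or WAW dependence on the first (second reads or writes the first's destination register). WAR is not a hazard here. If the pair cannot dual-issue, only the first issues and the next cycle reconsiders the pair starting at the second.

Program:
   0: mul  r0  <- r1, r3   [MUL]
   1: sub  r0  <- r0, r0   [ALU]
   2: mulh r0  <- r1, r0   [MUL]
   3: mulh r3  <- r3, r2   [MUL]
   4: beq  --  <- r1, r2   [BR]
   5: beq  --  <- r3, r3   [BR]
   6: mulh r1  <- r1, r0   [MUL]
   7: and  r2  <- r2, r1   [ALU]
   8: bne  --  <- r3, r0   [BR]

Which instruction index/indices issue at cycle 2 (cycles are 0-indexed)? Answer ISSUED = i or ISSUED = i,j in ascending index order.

t=0 i0:mul ; RAW+WAW r0
t=1 i1:sub ; RAW+WAW r0
t=2 i2:mulh ; no-port MUL/MUL
t=3 i3/i4:mulh beq ; dual
t=4 i5/i6:beq mulh ; dual
t=5 i7/i8:and bne ; dual

ISSUED = 2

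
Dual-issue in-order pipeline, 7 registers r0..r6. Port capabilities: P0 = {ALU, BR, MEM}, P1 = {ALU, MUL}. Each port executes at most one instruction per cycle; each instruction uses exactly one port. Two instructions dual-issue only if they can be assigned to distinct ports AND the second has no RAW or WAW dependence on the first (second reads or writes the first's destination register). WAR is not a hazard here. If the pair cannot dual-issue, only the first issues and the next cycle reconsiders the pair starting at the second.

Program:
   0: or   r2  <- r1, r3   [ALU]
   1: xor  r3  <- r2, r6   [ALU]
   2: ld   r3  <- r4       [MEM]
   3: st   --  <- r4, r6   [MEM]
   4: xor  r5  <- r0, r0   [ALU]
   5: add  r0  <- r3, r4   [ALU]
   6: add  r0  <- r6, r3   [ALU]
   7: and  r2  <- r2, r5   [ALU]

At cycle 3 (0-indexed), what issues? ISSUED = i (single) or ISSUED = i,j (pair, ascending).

ISSUED = 3,4

c0: i0 or  RAW r2
c1: i1 xor  WAW r3
c2: i2 ld  no-port MEM/MEM
c3: i3/i4 st xor  dual
c4: i5 add  WAW r0
c5: i6/i7 add and  dual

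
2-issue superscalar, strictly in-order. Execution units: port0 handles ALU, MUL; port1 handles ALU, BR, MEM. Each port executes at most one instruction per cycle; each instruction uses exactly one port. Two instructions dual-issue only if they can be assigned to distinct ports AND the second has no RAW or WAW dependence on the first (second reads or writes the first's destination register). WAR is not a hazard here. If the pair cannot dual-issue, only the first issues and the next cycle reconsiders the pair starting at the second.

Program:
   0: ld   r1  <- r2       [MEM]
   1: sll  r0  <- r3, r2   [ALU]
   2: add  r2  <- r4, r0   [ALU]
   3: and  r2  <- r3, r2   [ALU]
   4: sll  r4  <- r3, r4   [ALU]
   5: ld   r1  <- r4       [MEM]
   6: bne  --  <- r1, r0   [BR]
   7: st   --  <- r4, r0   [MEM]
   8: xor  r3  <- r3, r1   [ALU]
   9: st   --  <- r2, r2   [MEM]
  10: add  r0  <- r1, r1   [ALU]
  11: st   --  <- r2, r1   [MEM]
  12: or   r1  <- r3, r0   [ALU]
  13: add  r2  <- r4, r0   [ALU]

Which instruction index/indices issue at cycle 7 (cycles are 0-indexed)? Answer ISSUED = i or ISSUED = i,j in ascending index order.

ISSUED = 11,12

[0] i0/i1  ld/sll  -- dual
[1] i2  add  -- RAW+WAW r2
[2] i3/i4  and/sll  -- dual
[3] i5  ld  -- no-port MEM/BR
[4] i6  bne  -- no-port BR/MEM
[5] i7/i8  st/xor  -- dual
[6] i9/i10  st/add  -- dual
[7] i11/i12  st/or  -- dual
[8] i13  add  -- tail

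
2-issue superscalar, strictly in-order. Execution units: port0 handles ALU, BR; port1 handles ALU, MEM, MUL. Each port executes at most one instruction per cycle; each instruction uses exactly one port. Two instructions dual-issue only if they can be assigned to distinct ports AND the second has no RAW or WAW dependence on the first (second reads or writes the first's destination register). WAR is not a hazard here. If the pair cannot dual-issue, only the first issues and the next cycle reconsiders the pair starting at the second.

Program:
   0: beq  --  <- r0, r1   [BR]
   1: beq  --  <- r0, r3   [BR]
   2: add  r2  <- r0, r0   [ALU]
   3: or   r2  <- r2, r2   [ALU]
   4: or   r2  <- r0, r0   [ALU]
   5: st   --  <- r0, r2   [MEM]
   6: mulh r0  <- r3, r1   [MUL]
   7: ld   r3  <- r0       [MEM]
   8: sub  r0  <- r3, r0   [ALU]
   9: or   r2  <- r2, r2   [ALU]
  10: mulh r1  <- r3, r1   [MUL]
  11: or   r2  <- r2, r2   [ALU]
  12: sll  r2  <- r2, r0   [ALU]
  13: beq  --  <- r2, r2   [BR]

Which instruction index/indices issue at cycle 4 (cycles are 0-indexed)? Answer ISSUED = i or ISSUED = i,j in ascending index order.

ISSUED = 5

c0: i0 beq  no-port BR/BR
c1: i1&i2 beq/add  2-wide
c2: i3 or  WAW r2
c3: i4 or  RAW r2
c4: i5 st  no-port MEM/MUL
c5: i6 mulh  no-port MUL/MEM
c6: i7 ld  RAW r3
c7: i8&i9 sub/or  2-wide
c8: i10&i11 mulh/or  2-wide
c9: i12 sll  RAW r2
c10: i13 beq  tail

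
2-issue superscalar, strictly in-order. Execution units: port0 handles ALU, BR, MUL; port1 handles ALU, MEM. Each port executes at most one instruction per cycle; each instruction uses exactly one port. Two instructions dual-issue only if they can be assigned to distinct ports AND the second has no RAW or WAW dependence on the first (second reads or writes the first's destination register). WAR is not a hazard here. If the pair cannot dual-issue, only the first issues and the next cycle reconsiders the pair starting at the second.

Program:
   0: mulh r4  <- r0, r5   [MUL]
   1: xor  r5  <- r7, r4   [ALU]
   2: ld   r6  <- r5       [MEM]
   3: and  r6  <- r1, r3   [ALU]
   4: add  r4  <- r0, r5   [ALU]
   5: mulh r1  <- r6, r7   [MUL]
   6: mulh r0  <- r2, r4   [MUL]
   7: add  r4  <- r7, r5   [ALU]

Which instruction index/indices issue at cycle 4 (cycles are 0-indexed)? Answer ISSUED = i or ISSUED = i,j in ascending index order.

#0 head=0: mulh.MUL i0 RAW r4
#1 head=1: xor.ALU i1 RAW r5
#2 head=2: ld.MEM i2 WAW r6
#3 head=3: and.ALU add.ALU i3&i4 dual
#4 head=5: mulh.MUL i5 no-port MUL/MUL
#5 head=6: mulh.MUL add.ALU i6&i7 dual

ISSUED = 5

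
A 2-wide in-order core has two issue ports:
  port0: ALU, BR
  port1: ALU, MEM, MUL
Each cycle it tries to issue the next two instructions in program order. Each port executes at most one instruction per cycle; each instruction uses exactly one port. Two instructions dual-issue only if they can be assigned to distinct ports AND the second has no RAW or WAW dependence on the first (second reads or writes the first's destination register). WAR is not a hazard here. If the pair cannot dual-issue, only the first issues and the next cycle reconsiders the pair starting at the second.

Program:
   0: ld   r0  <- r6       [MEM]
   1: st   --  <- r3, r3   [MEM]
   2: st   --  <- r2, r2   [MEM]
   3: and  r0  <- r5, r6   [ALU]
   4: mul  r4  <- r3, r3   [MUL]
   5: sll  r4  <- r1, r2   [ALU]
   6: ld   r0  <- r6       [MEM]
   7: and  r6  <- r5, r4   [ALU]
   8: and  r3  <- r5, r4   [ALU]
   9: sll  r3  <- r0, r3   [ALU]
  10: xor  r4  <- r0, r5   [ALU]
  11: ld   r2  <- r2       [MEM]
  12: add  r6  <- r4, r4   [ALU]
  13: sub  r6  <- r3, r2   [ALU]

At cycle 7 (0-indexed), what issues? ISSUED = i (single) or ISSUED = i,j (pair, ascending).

ISSUED = 11,12

[0] i0  ld.MEM  -- no-port MEM/MEM
[1] i1  st.MEM  -- no-port MEM/MEM
[2] i2/i3  st.MEM and.ALU  -- dual
[3] i4  mul.MUL  -- WAW r4
[4] i5/i6  sll.ALU ld.MEM  -- dual
[5] i7/i8  and.ALU and.ALU  -- dual
[6] i9/i10  sll.ALU xor.ALU  -- dual
[7] i11/i12  ld.MEM add.ALU  -- dual
[8] i13  sub.ALU  -- tail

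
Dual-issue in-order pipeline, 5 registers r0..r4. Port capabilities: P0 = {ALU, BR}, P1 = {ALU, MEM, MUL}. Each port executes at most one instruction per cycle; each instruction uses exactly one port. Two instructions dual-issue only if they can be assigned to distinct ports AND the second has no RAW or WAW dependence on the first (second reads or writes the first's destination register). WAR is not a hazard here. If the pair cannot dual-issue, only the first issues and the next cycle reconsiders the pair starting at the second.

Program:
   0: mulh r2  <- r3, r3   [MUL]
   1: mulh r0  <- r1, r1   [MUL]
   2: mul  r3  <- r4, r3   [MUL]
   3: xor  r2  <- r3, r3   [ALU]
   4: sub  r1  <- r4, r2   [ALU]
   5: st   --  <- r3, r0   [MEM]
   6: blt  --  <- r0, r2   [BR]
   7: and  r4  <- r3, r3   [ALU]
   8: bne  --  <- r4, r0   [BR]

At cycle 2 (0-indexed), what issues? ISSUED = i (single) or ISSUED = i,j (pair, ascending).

ISSUED = 2

  cy0 -> i0 (mulh) no-port MUL/MUL
  cy1 -> i1 (mulh) no-port MUL/MUL
  cy2 -> i2 (mul) RAW r3
  cy3 -> i3 (xor) RAW r2
  cy4 -> i4,i5 (sub/st) 2-wide
  cy5 -> i6,i7 (blt/and) 2-wide
  cy6 -> i8 (bne) tail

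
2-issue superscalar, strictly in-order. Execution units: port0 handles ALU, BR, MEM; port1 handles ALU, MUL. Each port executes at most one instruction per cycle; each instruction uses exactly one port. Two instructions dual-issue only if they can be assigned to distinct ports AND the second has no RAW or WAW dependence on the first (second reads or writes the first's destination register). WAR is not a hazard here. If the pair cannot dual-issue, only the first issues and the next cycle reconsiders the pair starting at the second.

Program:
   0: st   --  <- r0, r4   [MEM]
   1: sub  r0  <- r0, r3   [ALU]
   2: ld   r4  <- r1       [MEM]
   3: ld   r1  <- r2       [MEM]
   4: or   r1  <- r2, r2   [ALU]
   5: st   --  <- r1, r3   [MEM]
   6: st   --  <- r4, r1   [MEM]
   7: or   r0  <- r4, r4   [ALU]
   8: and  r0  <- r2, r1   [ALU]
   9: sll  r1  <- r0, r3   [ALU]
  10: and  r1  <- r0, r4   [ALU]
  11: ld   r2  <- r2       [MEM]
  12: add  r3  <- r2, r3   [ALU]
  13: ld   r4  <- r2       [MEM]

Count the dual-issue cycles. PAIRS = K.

  cy0 -> i0&i1 (st/sub) dual
  cy1 -> i2 (ld) no-port MEM/MEM
  cy2 -> i3 (ld) WAW r1
  cy3 -> i4 (or) RAW r1
  cy4 -> i5 (st) no-port MEM/MEM
  cy5 -> i6&i7 (st/or) dual
  cy6 -> i8 (and) RAW r0
  cy7 -> i9 (sll) WAW r1
  cy8 -> i10&i11 (and/ld) dual
  cy9 -> i12&i13 (add/ld) dual

PAIRS = 4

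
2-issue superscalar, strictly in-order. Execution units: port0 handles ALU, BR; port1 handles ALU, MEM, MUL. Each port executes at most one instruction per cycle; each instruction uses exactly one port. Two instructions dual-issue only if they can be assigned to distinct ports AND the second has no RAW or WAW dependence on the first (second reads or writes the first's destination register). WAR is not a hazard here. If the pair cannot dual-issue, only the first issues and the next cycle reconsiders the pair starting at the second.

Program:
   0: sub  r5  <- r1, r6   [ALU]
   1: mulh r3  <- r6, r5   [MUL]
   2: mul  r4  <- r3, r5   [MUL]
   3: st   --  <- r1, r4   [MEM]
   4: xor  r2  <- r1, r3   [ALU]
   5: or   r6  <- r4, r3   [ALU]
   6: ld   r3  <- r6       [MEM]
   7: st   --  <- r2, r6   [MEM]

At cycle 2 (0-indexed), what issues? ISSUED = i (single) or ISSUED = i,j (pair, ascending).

t=0 i0:sub.ALU ; RAW r5
t=1 i1:mulh.MUL ; no-port MUL/MUL
t=2 i2:mul.MUL ; no-port MUL/MEM
t=3 i3+i4:st.MEM;xor.ALU ; pair
t=4 i5:or.ALU ; RAW r6
t=5 i6:ld.MEM ; no-port MEM/MEM
t=6 i7:st.MEM ; tail

ISSUED = 2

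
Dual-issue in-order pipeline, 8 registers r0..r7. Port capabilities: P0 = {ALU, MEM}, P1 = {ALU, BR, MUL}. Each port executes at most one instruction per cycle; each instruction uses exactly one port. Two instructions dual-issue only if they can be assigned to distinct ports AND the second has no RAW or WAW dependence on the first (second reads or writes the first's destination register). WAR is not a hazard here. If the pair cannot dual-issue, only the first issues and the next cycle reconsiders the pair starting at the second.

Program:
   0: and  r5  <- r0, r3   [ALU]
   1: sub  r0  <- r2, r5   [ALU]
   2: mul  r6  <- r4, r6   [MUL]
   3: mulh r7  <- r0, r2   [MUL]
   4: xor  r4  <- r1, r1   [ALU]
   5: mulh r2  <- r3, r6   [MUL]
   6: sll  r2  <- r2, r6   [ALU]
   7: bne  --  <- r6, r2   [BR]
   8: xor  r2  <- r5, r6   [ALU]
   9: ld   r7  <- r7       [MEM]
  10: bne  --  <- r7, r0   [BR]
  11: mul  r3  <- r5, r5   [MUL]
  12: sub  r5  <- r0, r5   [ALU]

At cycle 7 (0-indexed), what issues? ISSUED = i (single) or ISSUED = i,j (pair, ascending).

ISSUED = 10

0. and.ALU @i0  | RAW r5
1. sub.ALU;mul.MUL @i1,i2  | pair
2. mulh.MUL;xor.ALU @i3,i4  | pair
3. mulh.MUL @i5  | RAW+WAW r2
4. sll.ALU @i6  | RAW r2
5. bne.BR;xor.ALU @i7,i8  | pair
6. ld.MEM @i9  | RAW r7
7. bne.BR @i10  | no-port BR/MUL
8. mul.MUL;sub.ALU @i11,i12  | pair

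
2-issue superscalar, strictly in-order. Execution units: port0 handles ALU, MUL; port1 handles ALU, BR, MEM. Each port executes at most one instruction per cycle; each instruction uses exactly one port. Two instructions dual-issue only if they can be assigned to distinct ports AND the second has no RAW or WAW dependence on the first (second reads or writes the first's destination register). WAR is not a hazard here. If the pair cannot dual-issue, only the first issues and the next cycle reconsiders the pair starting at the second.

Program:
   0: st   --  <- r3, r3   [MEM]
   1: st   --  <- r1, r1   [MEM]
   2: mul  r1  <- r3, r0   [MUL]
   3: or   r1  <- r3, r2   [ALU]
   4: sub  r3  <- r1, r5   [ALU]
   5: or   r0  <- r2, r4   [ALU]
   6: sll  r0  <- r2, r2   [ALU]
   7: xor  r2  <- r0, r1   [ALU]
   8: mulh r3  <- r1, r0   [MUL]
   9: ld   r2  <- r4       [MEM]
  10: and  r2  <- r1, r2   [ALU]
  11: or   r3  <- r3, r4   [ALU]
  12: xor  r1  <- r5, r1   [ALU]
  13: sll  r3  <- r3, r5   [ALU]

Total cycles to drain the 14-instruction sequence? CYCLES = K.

0. st @i0  | no-port MEM/MEM
1. st;mul @i1,i2  | dual
2. or @i3  | RAW r1
3. sub;or @i4,i5  | dual
4. sll @i6  | RAW r0
5. xor;mulh @i7,i8  | dual
6. ld @i9  | RAW+WAW r2
7. and;or @i10,i11  | dual
8. xor;sll @i12,i13  | dual

CYCLES = 9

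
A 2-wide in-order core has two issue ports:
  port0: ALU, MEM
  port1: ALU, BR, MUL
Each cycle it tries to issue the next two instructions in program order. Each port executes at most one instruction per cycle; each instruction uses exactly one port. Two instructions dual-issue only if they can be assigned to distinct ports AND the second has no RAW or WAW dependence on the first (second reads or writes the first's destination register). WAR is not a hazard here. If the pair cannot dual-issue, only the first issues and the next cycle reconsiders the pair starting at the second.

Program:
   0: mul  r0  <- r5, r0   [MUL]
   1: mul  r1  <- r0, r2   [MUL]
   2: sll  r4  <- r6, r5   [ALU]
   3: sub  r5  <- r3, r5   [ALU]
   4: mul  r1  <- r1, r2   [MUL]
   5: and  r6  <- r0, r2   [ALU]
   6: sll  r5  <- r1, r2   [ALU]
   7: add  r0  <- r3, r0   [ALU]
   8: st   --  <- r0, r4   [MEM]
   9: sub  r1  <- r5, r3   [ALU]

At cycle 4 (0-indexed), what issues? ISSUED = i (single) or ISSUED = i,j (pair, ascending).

ISSUED = 7

t=0 i0:mul.MUL ; no-port MUL/MUL
t=1 i1/i2:mul.MUL sll.ALU ; 2-wide
t=2 i3/i4:sub.ALU mul.MUL ; 2-wide
t=3 i5/i6:and.ALU sll.ALU ; 2-wide
t=4 i7:add.ALU ; RAW r0
t=5 i8/i9:st.MEM sub.ALU ; 2-wide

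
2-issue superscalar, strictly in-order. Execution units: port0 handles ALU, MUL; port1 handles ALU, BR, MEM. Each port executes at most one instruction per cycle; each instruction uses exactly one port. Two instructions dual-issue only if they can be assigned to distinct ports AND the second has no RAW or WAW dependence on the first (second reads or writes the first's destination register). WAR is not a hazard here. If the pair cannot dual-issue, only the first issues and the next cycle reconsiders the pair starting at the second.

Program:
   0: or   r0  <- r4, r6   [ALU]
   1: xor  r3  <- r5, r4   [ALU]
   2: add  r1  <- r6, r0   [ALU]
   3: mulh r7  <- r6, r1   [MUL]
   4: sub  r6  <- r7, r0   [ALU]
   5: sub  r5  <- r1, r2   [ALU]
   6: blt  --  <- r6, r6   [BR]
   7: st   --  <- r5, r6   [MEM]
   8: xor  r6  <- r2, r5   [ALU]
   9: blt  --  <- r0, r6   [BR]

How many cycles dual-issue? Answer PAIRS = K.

[0] i0,i1  or.ALU xor.ALU  -- 2-wide
[1] i2  add.ALU  -- RAW r1
[2] i3  mulh.MUL  -- RAW r7
[3] i4,i5  sub.ALU sub.ALU  -- 2-wide
[4] i6  blt.BR  -- no-port BR/MEM
[5] i7,i8  st.MEM xor.ALU  -- 2-wide
[6] i9  blt.BR  -- tail

PAIRS = 3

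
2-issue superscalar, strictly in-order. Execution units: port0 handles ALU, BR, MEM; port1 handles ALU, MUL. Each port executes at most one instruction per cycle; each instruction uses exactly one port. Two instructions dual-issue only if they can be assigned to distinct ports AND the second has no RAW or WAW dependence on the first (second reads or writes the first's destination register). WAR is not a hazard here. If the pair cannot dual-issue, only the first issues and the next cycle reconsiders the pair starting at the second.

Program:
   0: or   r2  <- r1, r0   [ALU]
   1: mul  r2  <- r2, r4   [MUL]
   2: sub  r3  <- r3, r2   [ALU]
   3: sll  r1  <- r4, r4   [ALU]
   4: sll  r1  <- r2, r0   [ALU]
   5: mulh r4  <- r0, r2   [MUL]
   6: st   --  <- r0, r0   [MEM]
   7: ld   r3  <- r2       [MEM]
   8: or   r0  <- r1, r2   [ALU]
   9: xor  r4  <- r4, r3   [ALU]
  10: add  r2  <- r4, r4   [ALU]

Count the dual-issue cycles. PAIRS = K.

PAIRS = 3

0. or.ALU @i0  | RAW+WAW r2
1. mul.MUL @i1  | RAW r2
2. sub.ALU;sll.ALU @i2+i3  | 2-wide
3. sll.ALU;mulh.MUL @i4+i5  | 2-wide
4. st.MEM @i6  | no-port MEM/MEM
5. ld.MEM;or.ALU @i7+i8  | 2-wide
6. xor.ALU @i9  | RAW r4
7. add.ALU @i10  | tail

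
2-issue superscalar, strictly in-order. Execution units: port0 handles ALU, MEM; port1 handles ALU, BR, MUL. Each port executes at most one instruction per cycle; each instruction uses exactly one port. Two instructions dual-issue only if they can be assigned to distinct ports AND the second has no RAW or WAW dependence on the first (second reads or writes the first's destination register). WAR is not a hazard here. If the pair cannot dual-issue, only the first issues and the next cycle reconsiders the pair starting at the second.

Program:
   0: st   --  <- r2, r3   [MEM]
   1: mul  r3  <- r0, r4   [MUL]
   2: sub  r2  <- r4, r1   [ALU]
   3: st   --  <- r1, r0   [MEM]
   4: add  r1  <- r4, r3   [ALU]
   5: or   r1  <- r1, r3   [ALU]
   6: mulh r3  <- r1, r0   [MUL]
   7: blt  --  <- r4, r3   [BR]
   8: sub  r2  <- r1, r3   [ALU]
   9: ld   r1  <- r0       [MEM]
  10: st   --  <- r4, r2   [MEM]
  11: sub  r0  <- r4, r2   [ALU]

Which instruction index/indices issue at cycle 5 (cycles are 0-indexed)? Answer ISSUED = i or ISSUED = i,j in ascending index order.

0. st;mul @i0&i1  | dual
1. sub;st @i2&i3  | dual
2. add @i4  | RAW+WAW r1
3. or @i5  | RAW r1
4. mulh @i6  | no-port MUL/BR
5. blt;sub @i7&i8  | dual
6. ld @i9  | no-port MEM/MEM
7. st;sub @i10&i11  | dual

ISSUED = 7,8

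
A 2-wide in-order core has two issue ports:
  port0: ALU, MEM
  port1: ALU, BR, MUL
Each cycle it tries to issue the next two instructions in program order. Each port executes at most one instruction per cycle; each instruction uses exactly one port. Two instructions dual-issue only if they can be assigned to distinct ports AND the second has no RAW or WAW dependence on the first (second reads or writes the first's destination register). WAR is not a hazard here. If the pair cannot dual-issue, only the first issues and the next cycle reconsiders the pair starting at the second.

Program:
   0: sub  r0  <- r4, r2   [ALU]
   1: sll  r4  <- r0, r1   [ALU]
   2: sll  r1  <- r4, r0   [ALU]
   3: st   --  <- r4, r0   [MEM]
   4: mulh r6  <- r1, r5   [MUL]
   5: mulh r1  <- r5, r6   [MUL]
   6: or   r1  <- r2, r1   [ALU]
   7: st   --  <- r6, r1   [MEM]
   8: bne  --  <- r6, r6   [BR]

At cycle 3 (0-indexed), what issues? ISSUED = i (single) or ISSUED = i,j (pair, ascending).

[0] i0  sub  -- RAW r0
[1] i1  sll  -- RAW r4
[2] i2,i3  sll/st  -- pair
[3] i4  mulh  -- no-port MUL/MUL
[4] i5  mulh  -- RAW+WAW r1
[5] i6  or  -- RAW r1
[6] i7,i8  st/bne  -- pair

ISSUED = 4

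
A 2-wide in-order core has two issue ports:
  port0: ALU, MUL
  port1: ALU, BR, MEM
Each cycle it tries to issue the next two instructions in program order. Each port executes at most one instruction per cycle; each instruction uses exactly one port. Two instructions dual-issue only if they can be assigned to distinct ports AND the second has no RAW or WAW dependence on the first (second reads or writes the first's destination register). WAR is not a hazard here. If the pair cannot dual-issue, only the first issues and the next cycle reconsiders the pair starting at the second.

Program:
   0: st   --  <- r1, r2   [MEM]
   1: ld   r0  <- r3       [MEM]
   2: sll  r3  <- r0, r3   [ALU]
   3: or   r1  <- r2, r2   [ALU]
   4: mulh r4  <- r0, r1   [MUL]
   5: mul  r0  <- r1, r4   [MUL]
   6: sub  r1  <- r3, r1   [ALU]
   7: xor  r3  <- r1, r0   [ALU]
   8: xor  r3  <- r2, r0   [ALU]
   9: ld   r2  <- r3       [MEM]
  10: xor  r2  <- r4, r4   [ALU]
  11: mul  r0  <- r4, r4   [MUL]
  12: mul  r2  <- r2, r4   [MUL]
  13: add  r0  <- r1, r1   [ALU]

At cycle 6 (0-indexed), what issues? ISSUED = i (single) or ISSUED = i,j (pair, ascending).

ISSUED = 8

  cy0 -> i0 (st.MEM) no-port MEM/MEM
  cy1 -> i1 (ld.MEM) RAW r0
  cy2 -> i2,i3 (sll.ALU;or.ALU) pair
  cy3 -> i4 (mulh.MUL) no-port MUL/MUL
  cy4 -> i5,i6 (mul.MUL;sub.ALU) pair
  cy5 -> i7 (xor.ALU) WAW r3
  cy6 -> i8 (xor.ALU) RAW r3
  cy7 -> i9 (ld.MEM) WAW r2
  cy8 -> i10,i11 (xor.ALU;mul.MUL) pair
  cy9 -> i12,i13 (mul.MUL;add.ALU) pair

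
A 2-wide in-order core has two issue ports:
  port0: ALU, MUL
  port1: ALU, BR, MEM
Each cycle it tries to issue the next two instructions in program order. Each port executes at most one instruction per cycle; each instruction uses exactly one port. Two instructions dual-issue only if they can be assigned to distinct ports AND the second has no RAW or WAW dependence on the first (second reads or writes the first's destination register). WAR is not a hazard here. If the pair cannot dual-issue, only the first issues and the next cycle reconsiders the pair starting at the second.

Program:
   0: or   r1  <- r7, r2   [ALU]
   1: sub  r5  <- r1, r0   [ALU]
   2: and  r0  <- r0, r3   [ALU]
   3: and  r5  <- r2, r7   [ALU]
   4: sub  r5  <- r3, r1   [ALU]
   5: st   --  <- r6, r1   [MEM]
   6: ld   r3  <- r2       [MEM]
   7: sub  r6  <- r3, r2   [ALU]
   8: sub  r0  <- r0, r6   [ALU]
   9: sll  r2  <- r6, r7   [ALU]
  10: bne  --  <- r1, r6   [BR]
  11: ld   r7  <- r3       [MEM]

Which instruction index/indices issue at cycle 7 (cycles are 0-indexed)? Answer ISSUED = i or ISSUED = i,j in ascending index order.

ISSUED = 10

[0] i0  or  -- RAW r1
[1] i1+i2  sub and  -- pair
[2] i3  and  -- WAW r5
[3] i4+i5  sub st  -- pair
[4] i6  ld  -- RAW r3
[5] i7  sub  -- RAW r6
[6] i8+i9  sub sll  -- pair
[7] i10  bne  -- no-port BR/MEM
[8] i11  ld  -- tail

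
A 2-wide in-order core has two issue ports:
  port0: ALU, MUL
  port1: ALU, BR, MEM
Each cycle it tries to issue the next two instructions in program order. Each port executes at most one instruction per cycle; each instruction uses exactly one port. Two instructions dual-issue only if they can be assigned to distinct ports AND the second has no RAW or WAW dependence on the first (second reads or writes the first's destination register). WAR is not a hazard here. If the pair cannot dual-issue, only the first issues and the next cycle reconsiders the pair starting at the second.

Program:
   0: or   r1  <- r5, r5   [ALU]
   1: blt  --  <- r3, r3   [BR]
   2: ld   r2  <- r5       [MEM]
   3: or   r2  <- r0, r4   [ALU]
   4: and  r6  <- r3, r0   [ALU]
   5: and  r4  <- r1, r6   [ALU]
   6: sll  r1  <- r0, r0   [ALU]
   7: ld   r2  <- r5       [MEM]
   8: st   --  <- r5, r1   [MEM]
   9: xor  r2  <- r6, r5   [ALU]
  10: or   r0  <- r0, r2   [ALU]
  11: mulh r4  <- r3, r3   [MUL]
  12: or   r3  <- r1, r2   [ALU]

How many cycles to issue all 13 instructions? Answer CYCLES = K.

  cy0 -> i0&i1 (or blt) 2-wide
  cy1 -> i2 (ld) WAW r2
  cy2 -> i3&i4 (or and) 2-wide
  cy3 -> i5&i6 (and sll) 2-wide
  cy4 -> i7 (ld) no-port MEM/MEM
  cy5 -> i8&i9 (st xor) 2-wide
  cy6 -> i10&i11 (or mulh) 2-wide
  cy7 -> i12 (or) tail

CYCLES = 8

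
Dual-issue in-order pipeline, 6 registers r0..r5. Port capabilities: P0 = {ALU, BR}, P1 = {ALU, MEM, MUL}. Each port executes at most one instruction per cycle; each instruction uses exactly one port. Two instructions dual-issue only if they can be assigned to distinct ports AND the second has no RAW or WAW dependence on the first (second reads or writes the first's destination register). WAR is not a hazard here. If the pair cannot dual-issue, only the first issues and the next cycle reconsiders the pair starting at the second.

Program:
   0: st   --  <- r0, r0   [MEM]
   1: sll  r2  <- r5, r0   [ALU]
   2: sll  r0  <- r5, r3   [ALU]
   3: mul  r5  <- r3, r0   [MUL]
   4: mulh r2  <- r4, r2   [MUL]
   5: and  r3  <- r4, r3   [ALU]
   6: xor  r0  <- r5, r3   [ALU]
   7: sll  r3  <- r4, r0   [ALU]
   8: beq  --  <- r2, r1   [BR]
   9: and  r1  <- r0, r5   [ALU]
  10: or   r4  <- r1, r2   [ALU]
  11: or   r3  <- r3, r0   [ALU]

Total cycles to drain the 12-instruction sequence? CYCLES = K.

CYCLES = 8

  cy0 -> i0/i1 (st.MEM+sll.ALU) pair
  cy1 -> i2 (sll.ALU) RAW r0
  cy2 -> i3 (mul.MUL) no-port MUL/MUL
  cy3 -> i4/i5 (mulh.MUL+and.ALU) pair
  cy4 -> i6 (xor.ALU) RAW r0
  cy5 -> i7/i8 (sll.ALU+beq.BR) pair
  cy6 -> i9 (and.ALU) RAW r1
  cy7 -> i10/i11 (or.ALU+or.ALU) pair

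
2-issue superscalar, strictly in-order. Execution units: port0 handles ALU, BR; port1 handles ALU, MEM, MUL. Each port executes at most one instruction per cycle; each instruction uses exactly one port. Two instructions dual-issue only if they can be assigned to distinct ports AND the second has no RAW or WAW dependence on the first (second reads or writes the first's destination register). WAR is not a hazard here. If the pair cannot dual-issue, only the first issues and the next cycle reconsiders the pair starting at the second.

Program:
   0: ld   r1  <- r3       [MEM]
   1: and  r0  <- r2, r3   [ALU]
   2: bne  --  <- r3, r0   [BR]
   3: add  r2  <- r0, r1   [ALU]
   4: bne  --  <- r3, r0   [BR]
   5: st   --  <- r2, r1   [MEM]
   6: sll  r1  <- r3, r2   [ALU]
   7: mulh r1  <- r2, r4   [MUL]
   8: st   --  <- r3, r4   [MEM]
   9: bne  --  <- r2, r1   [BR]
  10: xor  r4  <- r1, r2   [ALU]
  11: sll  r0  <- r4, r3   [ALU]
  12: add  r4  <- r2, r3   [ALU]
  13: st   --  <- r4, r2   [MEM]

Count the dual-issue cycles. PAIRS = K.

#0 head=0: ld.MEM/and.ALU i0/i1 2-wide
#1 head=2: bne.BR/add.ALU i2/i3 2-wide
#2 head=4: bne.BR/st.MEM i4/i5 2-wide
#3 head=6: sll.ALU i6 WAW r1
#4 head=7: mulh.MUL i7 no-port MUL/MEM
#5 head=8: st.MEM/bne.BR i8/i9 2-wide
#6 head=10: xor.ALU i10 RAW r4
#7 head=11: sll.ALU/add.ALU i11/i12 2-wide
#8 head=13: st.MEM i13 tail

PAIRS = 5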